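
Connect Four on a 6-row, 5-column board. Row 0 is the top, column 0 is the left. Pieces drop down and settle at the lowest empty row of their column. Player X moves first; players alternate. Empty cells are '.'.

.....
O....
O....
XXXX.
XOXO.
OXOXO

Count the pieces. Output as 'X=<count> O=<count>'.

X=8 O=7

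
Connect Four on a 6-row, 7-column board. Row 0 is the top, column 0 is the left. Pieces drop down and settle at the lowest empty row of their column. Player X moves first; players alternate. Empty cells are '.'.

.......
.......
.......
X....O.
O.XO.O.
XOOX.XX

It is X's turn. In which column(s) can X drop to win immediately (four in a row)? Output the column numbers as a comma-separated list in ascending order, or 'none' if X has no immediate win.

Answer: 4

Derivation:
col 0: drop X → no win
col 1: drop X → no win
col 2: drop X → no win
col 3: drop X → no win
col 4: drop X → WIN!
col 5: drop X → no win
col 6: drop X → no win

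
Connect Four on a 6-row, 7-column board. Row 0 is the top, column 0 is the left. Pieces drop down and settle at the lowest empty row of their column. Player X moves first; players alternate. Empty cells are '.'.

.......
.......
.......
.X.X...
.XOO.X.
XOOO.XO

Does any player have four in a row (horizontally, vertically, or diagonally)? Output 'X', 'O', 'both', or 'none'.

none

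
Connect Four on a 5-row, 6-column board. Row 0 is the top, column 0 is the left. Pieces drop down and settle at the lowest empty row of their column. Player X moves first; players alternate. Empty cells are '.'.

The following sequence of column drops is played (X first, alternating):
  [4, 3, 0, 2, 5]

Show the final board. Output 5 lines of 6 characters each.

Answer: ......
......
......
......
X.OOXX

Derivation:
Move 1: X drops in col 4, lands at row 4
Move 2: O drops in col 3, lands at row 4
Move 3: X drops in col 0, lands at row 4
Move 4: O drops in col 2, lands at row 4
Move 5: X drops in col 5, lands at row 4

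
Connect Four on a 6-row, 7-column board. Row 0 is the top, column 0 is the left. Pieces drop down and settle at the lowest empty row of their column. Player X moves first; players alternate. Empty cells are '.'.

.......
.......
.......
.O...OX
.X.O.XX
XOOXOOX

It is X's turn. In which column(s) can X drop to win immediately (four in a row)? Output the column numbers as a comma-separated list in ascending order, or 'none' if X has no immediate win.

Answer: 6

Derivation:
col 0: drop X → no win
col 1: drop X → no win
col 2: drop X → no win
col 3: drop X → no win
col 4: drop X → no win
col 5: drop X → no win
col 6: drop X → WIN!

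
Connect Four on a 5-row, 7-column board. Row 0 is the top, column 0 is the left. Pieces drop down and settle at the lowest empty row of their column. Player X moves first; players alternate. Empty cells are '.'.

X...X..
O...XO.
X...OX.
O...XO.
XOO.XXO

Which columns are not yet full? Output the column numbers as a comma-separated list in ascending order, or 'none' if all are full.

col 0: top cell = 'X' → FULL
col 1: top cell = '.' → open
col 2: top cell = '.' → open
col 3: top cell = '.' → open
col 4: top cell = 'X' → FULL
col 5: top cell = '.' → open
col 6: top cell = '.' → open

Answer: 1,2,3,5,6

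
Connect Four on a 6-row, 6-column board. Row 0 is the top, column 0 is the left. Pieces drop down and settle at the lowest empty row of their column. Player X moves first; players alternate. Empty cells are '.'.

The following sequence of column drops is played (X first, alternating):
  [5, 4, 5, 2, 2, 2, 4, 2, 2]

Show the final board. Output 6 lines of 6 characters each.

Answer: ......
..X...
..O...
..O...
..X.XX
..O.OX

Derivation:
Move 1: X drops in col 5, lands at row 5
Move 2: O drops in col 4, lands at row 5
Move 3: X drops in col 5, lands at row 4
Move 4: O drops in col 2, lands at row 5
Move 5: X drops in col 2, lands at row 4
Move 6: O drops in col 2, lands at row 3
Move 7: X drops in col 4, lands at row 4
Move 8: O drops in col 2, lands at row 2
Move 9: X drops in col 2, lands at row 1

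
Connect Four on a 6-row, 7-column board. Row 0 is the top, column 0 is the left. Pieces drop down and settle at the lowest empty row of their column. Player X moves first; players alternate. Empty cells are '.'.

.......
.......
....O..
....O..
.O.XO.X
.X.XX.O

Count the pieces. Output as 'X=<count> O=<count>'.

X=5 O=5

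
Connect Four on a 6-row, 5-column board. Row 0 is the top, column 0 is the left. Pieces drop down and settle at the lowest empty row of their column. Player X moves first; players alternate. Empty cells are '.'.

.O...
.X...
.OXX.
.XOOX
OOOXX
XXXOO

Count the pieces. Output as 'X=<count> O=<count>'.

X=10 O=9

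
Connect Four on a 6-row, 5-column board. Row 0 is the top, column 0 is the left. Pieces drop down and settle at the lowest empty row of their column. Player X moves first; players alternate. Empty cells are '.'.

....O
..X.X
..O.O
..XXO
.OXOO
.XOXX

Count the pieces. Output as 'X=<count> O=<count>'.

X=8 O=8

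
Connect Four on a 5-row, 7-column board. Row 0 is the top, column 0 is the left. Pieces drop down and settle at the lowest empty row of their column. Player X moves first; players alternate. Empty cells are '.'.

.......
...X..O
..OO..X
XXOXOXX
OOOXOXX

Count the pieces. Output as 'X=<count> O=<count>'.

X=10 O=9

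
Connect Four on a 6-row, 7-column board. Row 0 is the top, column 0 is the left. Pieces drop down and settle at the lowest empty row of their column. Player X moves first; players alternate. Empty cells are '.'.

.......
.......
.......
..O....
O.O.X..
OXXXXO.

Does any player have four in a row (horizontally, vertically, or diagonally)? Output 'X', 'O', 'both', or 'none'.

X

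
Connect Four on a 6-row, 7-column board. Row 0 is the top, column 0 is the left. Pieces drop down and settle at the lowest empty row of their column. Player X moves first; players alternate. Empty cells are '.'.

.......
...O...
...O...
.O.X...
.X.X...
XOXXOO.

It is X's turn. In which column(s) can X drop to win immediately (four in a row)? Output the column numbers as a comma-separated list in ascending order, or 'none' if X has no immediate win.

col 0: drop X → no win
col 1: drop X → no win
col 2: drop X → no win
col 3: drop X → no win
col 4: drop X → no win
col 5: drop X → no win
col 6: drop X → no win

Answer: none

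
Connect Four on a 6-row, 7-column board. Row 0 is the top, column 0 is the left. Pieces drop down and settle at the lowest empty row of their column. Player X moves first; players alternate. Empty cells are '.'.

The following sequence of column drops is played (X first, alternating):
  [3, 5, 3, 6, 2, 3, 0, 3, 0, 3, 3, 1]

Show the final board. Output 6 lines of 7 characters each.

Answer: ...X...
...O...
...O...
...O...
X..X...
XOXX.OO

Derivation:
Move 1: X drops in col 3, lands at row 5
Move 2: O drops in col 5, lands at row 5
Move 3: X drops in col 3, lands at row 4
Move 4: O drops in col 6, lands at row 5
Move 5: X drops in col 2, lands at row 5
Move 6: O drops in col 3, lands at row 3
Move 7: X drops in col 0, lands at row 5
Move 8: O drops in col 3, lands at row 2
Move 9: X drops in col 0, lands at row 4
Move 10: O drops in col 3, lands at row 1
Move 11: X drops in col 3, lands at row 0
Move 12: O drops in col 1, lands at row 5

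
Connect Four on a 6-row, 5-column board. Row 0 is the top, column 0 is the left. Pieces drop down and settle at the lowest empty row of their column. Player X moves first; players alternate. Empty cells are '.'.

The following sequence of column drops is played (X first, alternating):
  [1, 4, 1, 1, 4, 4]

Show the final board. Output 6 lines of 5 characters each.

Answer: .....
.....
.....
.O..O
.X..X
.X..O

Derivation:
Move 1: X drops in col 1, lands at row 5
Move 2: O drops in col 4, lands at row 5
Move 3: X drops in col 1, lands at row 4
Move 4: O drops in col 1, lands at row 3
Move 5: X drops in col 4, lands at row 4
Move 6: O drops in col 4, lands at row 3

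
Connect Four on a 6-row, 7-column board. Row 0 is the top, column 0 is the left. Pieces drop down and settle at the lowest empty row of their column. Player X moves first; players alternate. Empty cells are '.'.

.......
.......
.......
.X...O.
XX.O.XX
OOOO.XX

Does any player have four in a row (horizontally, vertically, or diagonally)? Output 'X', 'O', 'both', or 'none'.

O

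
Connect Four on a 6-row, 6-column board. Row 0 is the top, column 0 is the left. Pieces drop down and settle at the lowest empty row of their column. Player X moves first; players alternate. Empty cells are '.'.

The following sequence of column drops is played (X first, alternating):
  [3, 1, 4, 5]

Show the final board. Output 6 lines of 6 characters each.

Move 1: X drops in col 3, lands at row 5
Move 2: O drops in col 1, lands at row 5
Move 3: X drops in col 4, lands at row 5
Move 4: O drops in col 5, lands at row 5

Answer: ......
......
......
......
......
.O.XXO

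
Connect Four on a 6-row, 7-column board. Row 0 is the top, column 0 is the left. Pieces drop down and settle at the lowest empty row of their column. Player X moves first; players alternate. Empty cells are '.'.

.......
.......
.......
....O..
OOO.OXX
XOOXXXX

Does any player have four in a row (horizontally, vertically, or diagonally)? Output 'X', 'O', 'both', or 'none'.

X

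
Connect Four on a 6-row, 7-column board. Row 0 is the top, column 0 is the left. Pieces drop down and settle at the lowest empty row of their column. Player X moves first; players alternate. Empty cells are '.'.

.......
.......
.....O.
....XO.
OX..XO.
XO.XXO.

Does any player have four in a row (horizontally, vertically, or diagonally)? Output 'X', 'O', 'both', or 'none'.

O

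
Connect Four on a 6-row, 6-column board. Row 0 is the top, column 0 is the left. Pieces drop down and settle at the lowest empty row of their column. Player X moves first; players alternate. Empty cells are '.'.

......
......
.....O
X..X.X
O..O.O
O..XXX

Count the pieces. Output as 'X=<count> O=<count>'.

X=6 O=5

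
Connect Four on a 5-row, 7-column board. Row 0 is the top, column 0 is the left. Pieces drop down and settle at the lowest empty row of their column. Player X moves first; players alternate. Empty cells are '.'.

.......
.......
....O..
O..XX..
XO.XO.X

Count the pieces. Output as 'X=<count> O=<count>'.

X=5 O=4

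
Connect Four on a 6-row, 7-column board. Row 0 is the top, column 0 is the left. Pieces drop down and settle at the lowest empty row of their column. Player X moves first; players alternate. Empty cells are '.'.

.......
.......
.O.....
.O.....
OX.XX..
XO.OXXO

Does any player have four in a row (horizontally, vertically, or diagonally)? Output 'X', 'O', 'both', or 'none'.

none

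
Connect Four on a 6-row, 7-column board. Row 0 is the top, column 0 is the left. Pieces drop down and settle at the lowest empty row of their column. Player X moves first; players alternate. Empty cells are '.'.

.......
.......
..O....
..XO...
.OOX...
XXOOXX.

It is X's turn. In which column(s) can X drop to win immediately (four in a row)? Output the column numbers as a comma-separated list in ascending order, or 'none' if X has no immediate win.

Answer: none

Derivation:
col 0: drop X → no win
col 1: drop X → no win
col 2: drop X → no win
col 3: drop X → no win
col 4: drop X → no win
col 5: drop X → no win
col 6: drop X → no win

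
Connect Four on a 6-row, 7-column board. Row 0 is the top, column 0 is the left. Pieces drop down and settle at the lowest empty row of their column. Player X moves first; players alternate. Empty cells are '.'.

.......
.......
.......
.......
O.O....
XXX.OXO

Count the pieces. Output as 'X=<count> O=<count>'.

X=4 O=4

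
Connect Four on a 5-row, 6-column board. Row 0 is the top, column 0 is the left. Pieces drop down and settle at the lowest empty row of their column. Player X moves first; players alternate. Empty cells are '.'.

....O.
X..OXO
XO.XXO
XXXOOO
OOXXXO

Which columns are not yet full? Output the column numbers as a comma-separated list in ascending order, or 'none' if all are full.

col 0: top cell = '.' → open
col 1: top cell = '.' → open
col 2: top cell = '.' → open
col 3: top cell = '.' → open
col 4: top cell = 'O' → FULL
col 5: top cell = '.' → open

Answer: 0,1,2,3,5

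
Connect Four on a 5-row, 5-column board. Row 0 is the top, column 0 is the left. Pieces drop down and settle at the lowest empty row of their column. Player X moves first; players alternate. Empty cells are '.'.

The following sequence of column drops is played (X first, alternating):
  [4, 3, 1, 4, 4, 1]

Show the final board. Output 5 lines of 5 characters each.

Move 1: X drops in col 4, lands at row 4
Move 2: O drops in col 3, lands at row 4
Move 3: X drops in col 1, lands at row 4
Move 4: O drops in col 4, lands at row 3
Move 5: X drops in col 4, lands at row 2
Move 6: O drops in col 1, lands at row 3

Answer: .....
.....
....X
.O..O
.X.OX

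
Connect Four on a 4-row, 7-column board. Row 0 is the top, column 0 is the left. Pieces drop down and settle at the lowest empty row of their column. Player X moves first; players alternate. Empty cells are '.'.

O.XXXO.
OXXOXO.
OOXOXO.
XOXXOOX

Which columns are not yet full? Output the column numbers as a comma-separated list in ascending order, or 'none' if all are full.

Answer: 1,6

Derivation:
col 0: top cell = 'O' → FULL
col 1: top cell = '.' → open
col 2: top cell = 'X' → FULL
col 3: top cell = 'X' → FULL
col 4: top cell = 'X' → FULL
col 5: top cell = 'O' → FULL
col 6: top cell = '.' → open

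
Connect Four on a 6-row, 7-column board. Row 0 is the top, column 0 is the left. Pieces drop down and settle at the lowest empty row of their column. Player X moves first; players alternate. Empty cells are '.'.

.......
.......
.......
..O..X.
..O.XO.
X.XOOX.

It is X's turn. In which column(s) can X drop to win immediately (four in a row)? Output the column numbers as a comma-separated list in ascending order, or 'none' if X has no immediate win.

Answer: none

Derivation:
col 0: drop X → no win
col 1: drop X → no win
col 2: drop X → no win
col 3: drop X → no win
col 4: drop X → no win
col 5: drop X → no win
col 6: drop X → no win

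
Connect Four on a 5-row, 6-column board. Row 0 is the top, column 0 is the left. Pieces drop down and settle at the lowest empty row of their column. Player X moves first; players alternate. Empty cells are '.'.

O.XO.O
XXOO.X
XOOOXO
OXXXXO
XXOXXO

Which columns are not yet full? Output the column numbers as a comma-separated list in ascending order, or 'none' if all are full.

col 0: top cell = 'O' → FULL
col 1: top cell = '.' → open
col 2: top cell = 'X' → FULL
col 3: top cell = 'O' → FULL
col 4: top cell = '.' → open
col 5: top cell = 'O' → FULL

Answer: 1,4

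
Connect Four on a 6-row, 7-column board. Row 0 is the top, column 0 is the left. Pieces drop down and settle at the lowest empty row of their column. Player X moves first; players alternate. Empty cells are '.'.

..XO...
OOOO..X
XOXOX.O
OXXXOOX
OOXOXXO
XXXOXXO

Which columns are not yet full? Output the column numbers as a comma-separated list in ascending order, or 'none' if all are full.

Answer: 0,1,4,5,6

Derivation:
col 0: top cell = '.' → open
col 1: top cell = '.' → open
col 2: top cell = 'X' → FULL
col 3: top cell = 'O' → FULL
col 4: top cell = '.' → open
col 5: top cell = '.' → open
col 6: top cell = '.' → open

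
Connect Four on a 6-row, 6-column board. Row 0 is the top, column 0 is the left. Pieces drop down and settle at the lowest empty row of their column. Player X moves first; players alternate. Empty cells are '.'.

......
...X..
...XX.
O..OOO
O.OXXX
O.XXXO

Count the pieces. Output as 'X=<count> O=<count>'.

X=9 O=8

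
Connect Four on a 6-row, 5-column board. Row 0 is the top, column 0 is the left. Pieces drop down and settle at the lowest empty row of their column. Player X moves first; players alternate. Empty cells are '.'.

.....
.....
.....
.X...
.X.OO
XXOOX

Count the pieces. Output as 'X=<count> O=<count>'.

X=5 O=4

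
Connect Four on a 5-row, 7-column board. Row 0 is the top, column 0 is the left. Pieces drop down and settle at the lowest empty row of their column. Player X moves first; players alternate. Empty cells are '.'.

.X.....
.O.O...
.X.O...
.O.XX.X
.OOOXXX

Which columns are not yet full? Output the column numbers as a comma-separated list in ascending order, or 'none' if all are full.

Answer: 0,2,3,4,5,6

Derivation:
col 0: top cell = '.' → open
col 1: top cell = 'X' → FULL
col 2: top cell = '.' → open
col 3: top cell = '.' → open
col 4: top cell = '.' → open
col 5: top cell = '.' → open
col 6: top cell = '.' → open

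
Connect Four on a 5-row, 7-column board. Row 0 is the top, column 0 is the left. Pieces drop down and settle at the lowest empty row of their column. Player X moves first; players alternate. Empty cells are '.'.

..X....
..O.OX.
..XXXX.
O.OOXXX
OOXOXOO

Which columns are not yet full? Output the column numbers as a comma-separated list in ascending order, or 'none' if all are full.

col 0: top cell = '.' → open
col 1: top cell = '.' → open
col 2: top cell = 'X' → FULL
col 3: top cell = '.' → open
col 4: top cell = '.' → open
col 5: top cell = '.' → open
col 6: top cell = '.' → open

Answer: 0,1,3,4,5,6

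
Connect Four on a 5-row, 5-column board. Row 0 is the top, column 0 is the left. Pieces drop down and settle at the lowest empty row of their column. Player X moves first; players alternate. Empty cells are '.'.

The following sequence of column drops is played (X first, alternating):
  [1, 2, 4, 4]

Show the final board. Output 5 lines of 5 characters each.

Answer: .....
.....
.....
....O
.XO.X

Derivation:
Move 1: X drops in col 1, lands at row 4
Move 2: O drops in col 2, lands at row 4
Move 3: X drops in col 4, lands at row 4
Move 4: O drops in col 4, lands at row 3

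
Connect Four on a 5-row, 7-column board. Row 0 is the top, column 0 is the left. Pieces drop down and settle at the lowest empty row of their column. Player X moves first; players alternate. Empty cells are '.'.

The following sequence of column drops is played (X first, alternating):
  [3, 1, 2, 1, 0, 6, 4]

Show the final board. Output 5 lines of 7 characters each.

Answer: .......
.......
.......
.O.....
XOXXX.O

Derivation:
Move 1: X drops in col 3, lands at row 4
Move 2: O drops in col 1, lands at row 4
Move 3: X drops in col 2, lands at row 4
Move 4: O drops in col 1, lands at row 3
Move 5: X drops in col 0, lands at row 4
Move 6: O drops in col 6, lands at row 4
Move 7: X drops in col 4, lands at row 4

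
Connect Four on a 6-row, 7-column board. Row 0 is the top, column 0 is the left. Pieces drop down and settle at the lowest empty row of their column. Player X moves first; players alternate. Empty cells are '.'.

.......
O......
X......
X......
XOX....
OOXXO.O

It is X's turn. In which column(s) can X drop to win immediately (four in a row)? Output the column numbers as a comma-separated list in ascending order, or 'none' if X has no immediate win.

Answer: 1

Derivation:
col 0: drop X → no win
col 1: drop X → WIN!
col 2: drop X → no win
col 3: drop X → no win
col 4: drop X → no win
col 5: drop X → no win
col 6: drop X → no win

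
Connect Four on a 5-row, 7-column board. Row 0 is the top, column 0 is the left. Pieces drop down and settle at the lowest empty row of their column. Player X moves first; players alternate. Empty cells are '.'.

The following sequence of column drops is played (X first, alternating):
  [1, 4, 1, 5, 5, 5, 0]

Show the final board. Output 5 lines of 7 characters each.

Move 1: X drops in col 1, lands at row 4
Move 2: O drops in col 4, lands at row 4
Move 3: X drops in col 1, lands at row 3
Move 4: O drops in col 5, lands at row 4
Move 5: X drops in col 5, lands at row 3
Move 6: O drops in col 5, lands at row 2
Move 7: X drops in col 0, lands at row 4

Answer: .......
.......
.....O.
.X...X.
XX..OO.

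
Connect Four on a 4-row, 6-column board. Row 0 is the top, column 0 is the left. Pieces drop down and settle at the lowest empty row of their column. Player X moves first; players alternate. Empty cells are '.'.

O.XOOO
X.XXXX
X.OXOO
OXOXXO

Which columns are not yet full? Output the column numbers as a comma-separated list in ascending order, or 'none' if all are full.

Answer: 1

Derivation:
col 0: top cell = 'O' → FULL
col 1: top cell = '.' → open
col 2: top cell = 'X' → FULL
col 3: top cell = 'O' → FULL
col 4: top cell = 'O' → FULL
col 5: top cell = 'O' → FULL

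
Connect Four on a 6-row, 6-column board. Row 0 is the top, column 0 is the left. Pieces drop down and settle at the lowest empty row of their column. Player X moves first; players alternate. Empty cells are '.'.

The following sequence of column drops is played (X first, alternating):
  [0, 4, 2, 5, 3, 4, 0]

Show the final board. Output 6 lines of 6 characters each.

Move 1: X drops in col 0, lands at row 5
Move 2: O drops in col 4, lands at row 5
Move 3: X drops in col 2, lands at row 5
Move 4: O drops in col 5, lands at row 5
Move 5: X drops in col 3, lands at row 5
Move 6: O drops in col 4, lands at row 4
Move 7: X drops in col 0, lands at row 4

Answer: ......
......
......
......
X...O.
X.XXOO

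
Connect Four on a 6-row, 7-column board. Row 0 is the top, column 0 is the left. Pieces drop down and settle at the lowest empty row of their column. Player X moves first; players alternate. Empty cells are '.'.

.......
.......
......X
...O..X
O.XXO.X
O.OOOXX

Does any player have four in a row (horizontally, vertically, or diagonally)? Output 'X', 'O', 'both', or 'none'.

X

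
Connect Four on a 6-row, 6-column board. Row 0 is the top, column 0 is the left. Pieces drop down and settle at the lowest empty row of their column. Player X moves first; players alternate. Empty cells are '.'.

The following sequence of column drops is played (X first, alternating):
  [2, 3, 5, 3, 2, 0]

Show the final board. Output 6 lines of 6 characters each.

Answer: ......
......
......
......
..XO..
O.XO.X

Derivation:
Move 1: X drops in col 2, lands at row 5
Move 2: O drops in col 3, lands at row 5
Move 3: X drops in col 5, lands at row 5
Move 4: O drops in col 3, lands at row 4
Move 5: X drops in col 2, lands at row 4
Move 6: O drops in col 0, lands at row 5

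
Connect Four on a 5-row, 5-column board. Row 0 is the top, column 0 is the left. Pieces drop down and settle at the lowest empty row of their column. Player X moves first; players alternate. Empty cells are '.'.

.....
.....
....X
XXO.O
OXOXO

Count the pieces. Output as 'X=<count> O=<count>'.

X=5 O=5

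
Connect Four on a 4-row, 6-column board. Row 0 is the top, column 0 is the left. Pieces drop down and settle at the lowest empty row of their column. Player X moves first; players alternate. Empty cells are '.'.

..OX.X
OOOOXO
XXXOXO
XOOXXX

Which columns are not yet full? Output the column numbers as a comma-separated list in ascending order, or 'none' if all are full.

col 0: top cell = '.' → open
col 1: top cell = '.' → open
col 2: top cell = 'O' → FULL
col 3: top cell = 'X' → FULL
col 4: top cell = '.' → open
col 5: top cell = 'X' → FULL

Answer: 0,1,4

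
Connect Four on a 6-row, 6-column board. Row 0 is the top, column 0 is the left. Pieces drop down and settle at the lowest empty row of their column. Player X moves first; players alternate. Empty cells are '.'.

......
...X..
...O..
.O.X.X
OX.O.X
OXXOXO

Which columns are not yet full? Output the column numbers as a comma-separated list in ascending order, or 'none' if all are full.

col 0: top cell = '.' → open
col 1: top cell = '.' → open
col 2: top cell = '.' → open
col 3: top cell = '.' → open
col 4: top cell = '.' → open
col 5: top cell = '.' → open

Answer: 0,1,2,3,4,5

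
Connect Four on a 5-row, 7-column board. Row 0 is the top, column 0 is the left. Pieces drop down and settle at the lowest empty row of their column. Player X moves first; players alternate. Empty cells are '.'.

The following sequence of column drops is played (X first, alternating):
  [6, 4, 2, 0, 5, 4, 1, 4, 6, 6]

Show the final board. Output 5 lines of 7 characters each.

Move 1: X drops in col 6, lands at row 4
Move 2: O drops in col 4, lands at row 4
Move 3: X drops in col 2, lands at row 4
Move 4: O drops in col 0, lands at row 4
Move 5: X drops in col 5, lands at row 4
Move 6: O drops in col 4, lands at row 3
Move 7: X drops in col 1, lands at row 4
Move 8: O drops in col 4, lands at row 2
Move 9: X drops in col 6, lands at row 3
Move 10: O drops in col 6, lands at row 2

Answer: .......
.......
....O.O
....O.X
OXX.OXX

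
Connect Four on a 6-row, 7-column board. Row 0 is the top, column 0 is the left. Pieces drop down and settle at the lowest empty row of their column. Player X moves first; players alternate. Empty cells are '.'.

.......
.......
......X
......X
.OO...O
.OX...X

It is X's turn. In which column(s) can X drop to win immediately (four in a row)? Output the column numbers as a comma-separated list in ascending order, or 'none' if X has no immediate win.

Answer: none

Derivation:
col 0: drop X → no win
col 1: drop X → no win
col 2: drop X → no win
col 3: drop X → no win
col 4: drop X → no win
col 5: drop X → no win
col 6: drop X → no win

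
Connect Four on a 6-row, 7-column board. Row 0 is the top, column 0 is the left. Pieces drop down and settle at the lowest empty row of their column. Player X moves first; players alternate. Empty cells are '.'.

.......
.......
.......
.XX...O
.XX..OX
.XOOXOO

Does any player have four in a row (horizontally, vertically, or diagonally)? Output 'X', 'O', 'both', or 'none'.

none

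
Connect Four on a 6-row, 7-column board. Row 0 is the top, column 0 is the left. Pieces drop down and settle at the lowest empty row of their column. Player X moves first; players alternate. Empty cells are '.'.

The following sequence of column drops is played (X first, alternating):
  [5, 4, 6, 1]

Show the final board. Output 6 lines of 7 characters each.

Move 1: X drops in col 5, lands at row 5
Move 2: O drops in col 4, lands at row 5
Move 3: X drops in col 6, lands at row 5
Move 4: O drops in col 1, lands at row 5

Answer: .......
.......
.......
.......
.......
.O..OXX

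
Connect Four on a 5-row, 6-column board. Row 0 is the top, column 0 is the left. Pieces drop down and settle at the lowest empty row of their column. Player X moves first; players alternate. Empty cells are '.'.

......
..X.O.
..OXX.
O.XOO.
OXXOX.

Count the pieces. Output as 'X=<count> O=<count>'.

X=7 O=7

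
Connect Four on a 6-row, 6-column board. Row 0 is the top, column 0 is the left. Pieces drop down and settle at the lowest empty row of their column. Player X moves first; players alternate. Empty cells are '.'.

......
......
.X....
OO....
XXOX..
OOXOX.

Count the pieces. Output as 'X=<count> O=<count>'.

X=6 O=6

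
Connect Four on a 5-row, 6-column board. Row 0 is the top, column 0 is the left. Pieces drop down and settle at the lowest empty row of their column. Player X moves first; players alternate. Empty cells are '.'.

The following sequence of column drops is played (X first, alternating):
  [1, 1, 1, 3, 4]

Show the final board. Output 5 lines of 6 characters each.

Move 1: X drops in col 1, lands at row 4
Move 2: O drops in col 1, lands at row 3
Move 3: X drops in col 1, lands at row 2
Move 4: O drops in col 3, lands at row 4
Move 5: X drops in col 4, lands at row 4

Answer: ......
......
.X....
.O....
.X.OX.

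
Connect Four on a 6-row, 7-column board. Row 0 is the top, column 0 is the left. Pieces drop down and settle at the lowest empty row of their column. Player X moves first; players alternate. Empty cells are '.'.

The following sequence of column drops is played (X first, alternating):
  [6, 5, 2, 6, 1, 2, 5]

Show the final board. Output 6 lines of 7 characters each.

Move 1: X drops in col 6, lands at row 5
Move 2: O drops in col 5, lands at row 5
Move 3: X drops in col 2, lands at row 5
Move 4: O drops in col 6, lands at row 4
Move 5: X drops in col 1, lands at row 5
Move 6: O drops in col 2, lands at row 4
Move 7: X drops in col 5, lands at row 4

Answer: .......
.......
.......
.......
..O..XO
.XX..OX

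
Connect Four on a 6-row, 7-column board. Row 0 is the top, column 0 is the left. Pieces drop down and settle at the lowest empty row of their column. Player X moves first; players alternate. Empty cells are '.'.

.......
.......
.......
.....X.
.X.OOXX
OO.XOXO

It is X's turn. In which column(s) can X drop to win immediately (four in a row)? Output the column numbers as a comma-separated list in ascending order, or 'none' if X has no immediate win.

Answer: 5

Derivation:
col 0: drop X → no win
col 1: drop X → no win
col 2: drop X → no win
col 3: drop X → no win
col 4: drop X → no win
col 5: drop X → WIN!
col 6: drop X → no win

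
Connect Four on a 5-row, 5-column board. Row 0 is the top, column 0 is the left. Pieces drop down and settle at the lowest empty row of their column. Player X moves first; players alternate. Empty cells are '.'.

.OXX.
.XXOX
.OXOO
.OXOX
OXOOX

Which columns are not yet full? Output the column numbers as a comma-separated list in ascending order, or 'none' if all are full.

Answer: 0,4

Derivation:
col 0: top cell = '.' → open
col 1: top cell = 'O' → FULL
col 2: top cell = 'X' → FULL
col 3: top cell = 'X' → FULL
col 4: top cell = '.' → open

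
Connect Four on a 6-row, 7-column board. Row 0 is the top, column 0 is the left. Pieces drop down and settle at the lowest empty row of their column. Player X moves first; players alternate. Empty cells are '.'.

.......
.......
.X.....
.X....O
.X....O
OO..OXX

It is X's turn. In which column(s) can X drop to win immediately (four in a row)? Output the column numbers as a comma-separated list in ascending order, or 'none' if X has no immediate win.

Answer: 1

Derivation:
col 0: drop X → no win
col 1: drop X → WIN!
col 2: drop X → no win
col 3: drop X → no win
col 4: drop X → no win
col 5: drop X → no win
col 6: drop X → no win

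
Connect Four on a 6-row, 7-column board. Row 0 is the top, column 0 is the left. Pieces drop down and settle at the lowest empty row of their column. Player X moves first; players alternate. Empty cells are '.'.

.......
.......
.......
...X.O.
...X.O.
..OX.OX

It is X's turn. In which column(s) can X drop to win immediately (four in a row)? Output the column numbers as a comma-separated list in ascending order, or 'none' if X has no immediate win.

Answer: 3

Derivation:
col 0: drop X → no win
col 1: drop X → no win
col 2: drop X → no win
col 3: drop X → WIN!
col 4: drop X → no win
col 5: drop X → no win
col 6: drop X → no win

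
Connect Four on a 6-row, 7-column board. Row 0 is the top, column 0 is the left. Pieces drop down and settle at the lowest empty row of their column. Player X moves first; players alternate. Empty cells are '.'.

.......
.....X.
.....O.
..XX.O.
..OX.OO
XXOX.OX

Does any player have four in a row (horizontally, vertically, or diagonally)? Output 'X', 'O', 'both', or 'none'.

O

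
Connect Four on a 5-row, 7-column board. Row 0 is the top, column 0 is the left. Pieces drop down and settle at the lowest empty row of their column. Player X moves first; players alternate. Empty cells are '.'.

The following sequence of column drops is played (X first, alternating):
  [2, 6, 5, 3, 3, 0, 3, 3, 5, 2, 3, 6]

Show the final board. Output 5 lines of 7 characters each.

Answer: ...X...
...O...
...X...
..OX.XO
O.XO.XO

Derivation:
Move 1: X drops in col 2, lands at row 4
Move 2: O drops in col 6, lands at row 4
Move 3: X drops in col 5, lands at row 4
Move 4: O drops in col 3, lands at row 4
Move 5: X drops in col 3, lands at row 3
Move 6: O drops in col 0, lands at row 4
Move 7: X drops in col 3, lands at row 2
Move 8: O drops in col 3, lands at row 1
Move 9: X drops in col 5, lands at row 3
Move 10: O drops in col 2, lands at row 3
Move 11: X drops in col 3, lands at row 0
Move 12: O drops in col 6, lands at row 3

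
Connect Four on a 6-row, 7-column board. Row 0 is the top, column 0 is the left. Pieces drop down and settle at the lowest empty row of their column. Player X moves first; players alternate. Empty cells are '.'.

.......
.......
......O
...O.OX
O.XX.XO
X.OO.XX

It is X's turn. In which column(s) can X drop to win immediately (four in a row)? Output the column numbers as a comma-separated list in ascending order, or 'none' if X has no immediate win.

col 0: drop X → no win
col 1: drop X → no win
col 2: drop X → no win
col 3: drop X → no win
col 4: drop X → no win
col 5: drop X → no win
col 6: drop X → no win

Answer: none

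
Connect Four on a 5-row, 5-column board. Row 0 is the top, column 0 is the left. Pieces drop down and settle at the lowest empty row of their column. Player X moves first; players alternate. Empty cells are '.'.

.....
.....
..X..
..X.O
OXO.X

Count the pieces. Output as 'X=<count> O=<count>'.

X=4 O=3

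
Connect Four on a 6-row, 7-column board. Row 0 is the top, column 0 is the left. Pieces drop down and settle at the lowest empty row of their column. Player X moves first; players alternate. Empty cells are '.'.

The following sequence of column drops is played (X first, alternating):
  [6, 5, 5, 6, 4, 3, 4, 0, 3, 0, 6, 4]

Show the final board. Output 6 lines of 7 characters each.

Move 1: X drops in col 6, lands at row 5
Move 2: O drops in col 5, lands at row 5
Move 3: X drops in col 5, lands at row 4
Move 4: O drops in col 6, lands at row 4
Move 5: X drops in col 4, lands at row 5
Move 6: O drops in col 3, lands at row 5
Move 7: X drops in col 4, lands at row 4
Move 8: O drops in col 0, lands at row 5
Move 9: X drops in col 3, lands at row 4
Move 10: O drops in col 0, lands at row 4
Move 11: X drops in col 6, lands at row 3
Move 12: O drops in col 4, lands at row 3

Answer: .......
.......
.......
....O.X
O..XXXO
O..OXOX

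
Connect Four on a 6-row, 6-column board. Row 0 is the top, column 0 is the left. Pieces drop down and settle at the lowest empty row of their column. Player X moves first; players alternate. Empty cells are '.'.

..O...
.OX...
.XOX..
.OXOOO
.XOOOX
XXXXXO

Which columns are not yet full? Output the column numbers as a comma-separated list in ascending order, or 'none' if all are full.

Answer: 0,1,3,4,5

Derivation:
col 0: top cell = '.' → open
col 1: top cell = '.' → open
col 2: top cell = 'O' → FULL
col 3: top cell = '.' → open
col 4: top cell = '.' → open
col 5: top cell = '.' → open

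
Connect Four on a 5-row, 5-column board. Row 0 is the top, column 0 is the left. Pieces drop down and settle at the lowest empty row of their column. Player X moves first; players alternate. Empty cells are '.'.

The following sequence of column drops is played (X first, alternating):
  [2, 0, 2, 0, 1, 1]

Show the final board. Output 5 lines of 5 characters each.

Answer: .....
.....
.....
OOX..
OXX..

Derivation:
Move 1: X drops in col 2, lands at row 4
Move 2: O drops in col 0, lands at row 4
Move 3: X drops in col 2, lands at row 3
Move 4: O drops in col 0, lands at row 3
Move 5: X drops in col 1, lands at row 4
Move 6: O drops in col 1, lands at row 3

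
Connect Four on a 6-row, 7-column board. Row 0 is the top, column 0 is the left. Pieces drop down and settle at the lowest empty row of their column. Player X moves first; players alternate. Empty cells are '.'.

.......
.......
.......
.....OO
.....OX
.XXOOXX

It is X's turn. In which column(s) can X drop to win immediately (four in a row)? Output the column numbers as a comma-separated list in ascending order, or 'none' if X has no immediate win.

Answer: none

Derivation:
col 0: drop X → no win
col 1: drop X → no win
col 2: drop X → no win
col 3: drop X → no win
col 4: drop X → no win
col 5: drop X → no win
col 6: drop X → no win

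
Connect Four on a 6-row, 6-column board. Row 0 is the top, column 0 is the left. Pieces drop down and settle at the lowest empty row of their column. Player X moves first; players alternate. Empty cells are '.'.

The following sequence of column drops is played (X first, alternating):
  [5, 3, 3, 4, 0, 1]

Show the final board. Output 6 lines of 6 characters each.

Answer: ......
......
......
......
...X..
XO.OOX

Derivation:
Move 1: X drops in col 5, lands at row 5
Move 2: O drops in col 3, lands at row 5
Move 3: X drops in col 3, lands at row 4
Move 4: O drops in col 4, lands at row 5
Move 5: X drops in col 0, lands at row 5
Move 6: O drops in col 1, lands at row 5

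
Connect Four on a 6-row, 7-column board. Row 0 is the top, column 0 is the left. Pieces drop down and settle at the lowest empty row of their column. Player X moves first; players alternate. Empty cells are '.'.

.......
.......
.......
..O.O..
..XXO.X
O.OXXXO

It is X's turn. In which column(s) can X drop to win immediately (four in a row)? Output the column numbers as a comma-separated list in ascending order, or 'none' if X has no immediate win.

Answer: none

Derivation:
col 0: drop X → no win
col 1: drop X → no win
col 2: drop X → no win
col 3: drop X → no win
col 4: drop X → no win
col 5: drop X → no win
col 6: drop X → no win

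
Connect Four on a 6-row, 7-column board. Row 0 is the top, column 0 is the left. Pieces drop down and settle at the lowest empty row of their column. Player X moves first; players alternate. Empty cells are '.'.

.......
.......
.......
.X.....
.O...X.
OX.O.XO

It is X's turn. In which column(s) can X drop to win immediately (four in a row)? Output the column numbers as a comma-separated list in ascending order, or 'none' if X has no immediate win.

col 0: drop X → no win
col 1: drop X → no win
col 2: drop X → no win
col 3: drop X → no win
col 4: drop X → no win
col 5: drop X → no win
col 6: drop X → no win

Answer: none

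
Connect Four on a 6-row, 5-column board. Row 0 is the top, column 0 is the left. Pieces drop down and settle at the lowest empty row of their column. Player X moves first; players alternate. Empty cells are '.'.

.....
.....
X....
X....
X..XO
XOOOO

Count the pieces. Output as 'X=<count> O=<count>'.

X=5 O=5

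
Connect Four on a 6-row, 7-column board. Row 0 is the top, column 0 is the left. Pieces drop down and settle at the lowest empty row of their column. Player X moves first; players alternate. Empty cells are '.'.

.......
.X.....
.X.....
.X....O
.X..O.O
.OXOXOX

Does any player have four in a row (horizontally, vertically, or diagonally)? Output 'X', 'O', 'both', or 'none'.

X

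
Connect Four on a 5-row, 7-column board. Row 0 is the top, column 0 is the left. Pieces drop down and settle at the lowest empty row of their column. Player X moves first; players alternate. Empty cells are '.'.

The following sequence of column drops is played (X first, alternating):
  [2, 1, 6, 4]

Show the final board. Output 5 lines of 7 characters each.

Move 1: X drops in col 2, lands at row 4
Move 2: O drops in col 1, lands at row 4
Move 3: X drops in col 6, lands at row 4
Move 4: O drops in col 4, lands at row 4

Answer: .......
.......
.......
.......
.OX.O.X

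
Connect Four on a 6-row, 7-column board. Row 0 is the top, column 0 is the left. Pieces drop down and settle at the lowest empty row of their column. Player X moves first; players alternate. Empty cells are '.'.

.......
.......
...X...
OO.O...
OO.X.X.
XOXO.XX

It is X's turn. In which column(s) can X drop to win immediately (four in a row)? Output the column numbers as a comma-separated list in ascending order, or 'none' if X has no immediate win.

col 0: drop X → no win
col 1: drop X → no win
col 2: drop X → no win
col 3: drop X → no win
col 4: drop X → no win
col 5: drop X → no win
col 6: drop X → no win

Answer: none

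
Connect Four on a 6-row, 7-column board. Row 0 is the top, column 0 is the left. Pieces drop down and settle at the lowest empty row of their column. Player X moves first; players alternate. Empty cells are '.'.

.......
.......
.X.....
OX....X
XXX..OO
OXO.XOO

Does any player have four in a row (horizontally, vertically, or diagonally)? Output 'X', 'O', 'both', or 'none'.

X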